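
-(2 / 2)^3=-1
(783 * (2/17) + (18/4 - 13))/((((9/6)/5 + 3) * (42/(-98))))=-99505/1683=-59.12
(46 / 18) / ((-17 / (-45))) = 115 / 17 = 6.76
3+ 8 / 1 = 11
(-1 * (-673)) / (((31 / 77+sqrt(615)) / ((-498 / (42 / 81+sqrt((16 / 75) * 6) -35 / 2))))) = 6967851660 / ((31+77 * sqrt(615)) * (4585 -216 * sqrt(2))) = 839.04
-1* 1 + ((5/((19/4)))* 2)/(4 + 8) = -47/57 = -0.82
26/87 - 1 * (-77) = 6725/87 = 77.30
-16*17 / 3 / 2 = -136 / 3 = -45.33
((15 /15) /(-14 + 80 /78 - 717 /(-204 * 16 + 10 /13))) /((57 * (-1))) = 551486 /400938247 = 0.00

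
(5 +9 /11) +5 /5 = 75 /11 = 6.82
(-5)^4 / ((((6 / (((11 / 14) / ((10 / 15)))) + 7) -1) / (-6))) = -20625 / 61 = -338.11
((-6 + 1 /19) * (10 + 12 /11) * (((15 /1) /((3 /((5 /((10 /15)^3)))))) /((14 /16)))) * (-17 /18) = 8788575 /1463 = 6007.23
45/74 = 0.61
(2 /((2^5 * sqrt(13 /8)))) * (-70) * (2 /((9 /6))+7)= -875 * sqrt(26) /156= -28.60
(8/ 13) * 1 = 8/ 13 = 0.62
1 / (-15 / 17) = -17 / 15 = -1.13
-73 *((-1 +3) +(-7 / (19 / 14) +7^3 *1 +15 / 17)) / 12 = -4016971 / 1938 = -2072.74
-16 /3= -5.33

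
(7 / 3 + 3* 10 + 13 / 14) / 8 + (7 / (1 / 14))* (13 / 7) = 62549 / 336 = 186.16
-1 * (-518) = 518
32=32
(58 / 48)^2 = 841 / 576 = 1.46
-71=-71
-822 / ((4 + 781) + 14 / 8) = -1096 / 1049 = -1.04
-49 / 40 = -1.22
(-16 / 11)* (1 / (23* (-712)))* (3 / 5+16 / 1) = 0.00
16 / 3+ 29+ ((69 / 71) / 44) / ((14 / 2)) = 34.34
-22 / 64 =-11 / 32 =-0.34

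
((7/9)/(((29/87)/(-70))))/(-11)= 490/33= 14.85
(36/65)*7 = 252/65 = 3.88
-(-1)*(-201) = -201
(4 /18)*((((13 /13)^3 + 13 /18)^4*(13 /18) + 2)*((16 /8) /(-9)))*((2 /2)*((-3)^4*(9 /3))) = -100.24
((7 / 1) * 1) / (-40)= -0.18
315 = 315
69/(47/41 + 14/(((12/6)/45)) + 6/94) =132963/609337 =0.22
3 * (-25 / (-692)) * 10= 375 / 346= 1.08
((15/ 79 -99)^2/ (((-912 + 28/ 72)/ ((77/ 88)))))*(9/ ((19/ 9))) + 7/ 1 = -64115746450/ 1945762811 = -32.95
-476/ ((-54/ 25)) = 5950/ 27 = 220.37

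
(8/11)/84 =2/231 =0.01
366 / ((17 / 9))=3294 / 17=193.76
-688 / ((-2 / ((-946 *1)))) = -325424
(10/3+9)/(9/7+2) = 259/69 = 3.75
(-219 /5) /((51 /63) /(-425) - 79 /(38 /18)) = 436905 /373294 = 1.17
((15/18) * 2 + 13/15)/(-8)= -19/60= -0.32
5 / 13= 0.38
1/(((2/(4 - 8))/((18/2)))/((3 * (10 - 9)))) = -54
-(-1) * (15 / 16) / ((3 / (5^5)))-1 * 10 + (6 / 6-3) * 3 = 15369 / 16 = 960.56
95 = 95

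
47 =47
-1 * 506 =-506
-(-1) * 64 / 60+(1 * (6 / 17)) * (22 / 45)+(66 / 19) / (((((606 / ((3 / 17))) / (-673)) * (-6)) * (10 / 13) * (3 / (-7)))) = 583981 / 652460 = 0.90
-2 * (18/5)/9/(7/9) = -36/35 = -1.03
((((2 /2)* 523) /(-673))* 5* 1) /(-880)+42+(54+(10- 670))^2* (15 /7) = 652510373293 /829136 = 786976.29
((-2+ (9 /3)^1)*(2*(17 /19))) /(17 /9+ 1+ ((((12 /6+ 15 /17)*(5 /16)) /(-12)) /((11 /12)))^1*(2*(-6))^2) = -57222 /284677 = -0.20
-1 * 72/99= -8/11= -0.73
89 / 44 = 2.02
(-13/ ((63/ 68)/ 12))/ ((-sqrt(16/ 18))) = 884 * sqrt(2)/ 7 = 178.59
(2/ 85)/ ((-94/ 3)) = -3/ 3995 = -0.00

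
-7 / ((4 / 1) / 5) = -35 / 4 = -8.75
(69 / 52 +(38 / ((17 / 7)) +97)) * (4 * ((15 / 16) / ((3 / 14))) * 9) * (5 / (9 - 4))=31737195 / 1768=17950.90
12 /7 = 1.71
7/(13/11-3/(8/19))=-616/523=-1.18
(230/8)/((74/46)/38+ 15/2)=50255/13184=3.81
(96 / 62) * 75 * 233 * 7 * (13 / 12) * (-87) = -553398300 / 31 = -17851558.06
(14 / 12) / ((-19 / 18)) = -21 / 19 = -1.11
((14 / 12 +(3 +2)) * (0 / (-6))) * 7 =0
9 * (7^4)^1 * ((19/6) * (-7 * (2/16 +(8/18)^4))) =-2749137797/34992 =-78564.75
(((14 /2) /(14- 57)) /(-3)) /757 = 7 /97653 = 0.00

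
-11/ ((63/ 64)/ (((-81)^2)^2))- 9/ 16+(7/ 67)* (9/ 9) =-3609649312109/ 7504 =-481030025.60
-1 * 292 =-292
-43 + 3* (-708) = -2167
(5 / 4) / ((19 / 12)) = 15 / 19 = 0.79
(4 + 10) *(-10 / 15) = -28 / 3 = -9.33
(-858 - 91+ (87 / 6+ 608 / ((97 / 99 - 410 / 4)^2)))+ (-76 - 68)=-871488611493 / 808100402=-1078.44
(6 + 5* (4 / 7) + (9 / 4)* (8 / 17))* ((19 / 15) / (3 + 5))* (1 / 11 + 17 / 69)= 143488 / 270963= 0.53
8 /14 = 4 /7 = 0.57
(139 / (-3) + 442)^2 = 1408969 / 9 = 156552.11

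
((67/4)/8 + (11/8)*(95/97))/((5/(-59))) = -40.60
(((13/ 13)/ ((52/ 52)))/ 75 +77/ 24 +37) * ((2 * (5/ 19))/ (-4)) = -24133/ 4560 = -5.29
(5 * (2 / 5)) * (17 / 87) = 34 / 87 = 0.39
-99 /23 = -4.30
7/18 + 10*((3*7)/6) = 35.39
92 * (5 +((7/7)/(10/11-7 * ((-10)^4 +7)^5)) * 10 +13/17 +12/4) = 105921548165008720435548292/131358791859144167450193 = 806.35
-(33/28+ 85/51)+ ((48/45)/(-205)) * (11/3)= -739853/258300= -2.86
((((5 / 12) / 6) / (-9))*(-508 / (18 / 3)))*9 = 635 / 108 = 5.88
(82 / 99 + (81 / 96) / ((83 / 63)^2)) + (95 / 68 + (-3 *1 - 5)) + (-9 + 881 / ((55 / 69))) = 2023818213581 / 1855069920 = 1090.97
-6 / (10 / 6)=-18 / 5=-3.60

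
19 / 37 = 0.51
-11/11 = -1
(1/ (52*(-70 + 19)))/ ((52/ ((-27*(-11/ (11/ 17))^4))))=44217/ 2704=16.35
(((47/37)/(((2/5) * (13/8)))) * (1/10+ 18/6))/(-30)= -1457/7215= -0.20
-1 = -1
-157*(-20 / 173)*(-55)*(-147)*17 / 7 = 61653900 / 173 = 356380.92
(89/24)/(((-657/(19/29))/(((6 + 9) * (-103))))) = 870865/152424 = 5.71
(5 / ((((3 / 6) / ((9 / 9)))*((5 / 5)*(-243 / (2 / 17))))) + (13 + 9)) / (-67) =-90862 / 276777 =-0.33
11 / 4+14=67 / 4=16.75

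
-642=-642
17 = 17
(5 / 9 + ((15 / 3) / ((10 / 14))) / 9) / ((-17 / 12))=-0.94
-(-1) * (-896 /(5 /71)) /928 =-1988 /145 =-13.71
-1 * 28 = -28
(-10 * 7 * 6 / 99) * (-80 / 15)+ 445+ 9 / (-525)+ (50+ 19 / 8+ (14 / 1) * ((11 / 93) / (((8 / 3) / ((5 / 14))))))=558779161 / 1074150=520.21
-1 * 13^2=-169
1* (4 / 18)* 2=4 / 9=0.44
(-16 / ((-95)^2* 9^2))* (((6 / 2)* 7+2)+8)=-0.00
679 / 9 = 75.44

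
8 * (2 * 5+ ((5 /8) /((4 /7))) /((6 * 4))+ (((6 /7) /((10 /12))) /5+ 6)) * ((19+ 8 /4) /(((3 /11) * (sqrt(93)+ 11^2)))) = 2907134263 /34915200 - 24025903 * sqrt(93) /34915200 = 76.63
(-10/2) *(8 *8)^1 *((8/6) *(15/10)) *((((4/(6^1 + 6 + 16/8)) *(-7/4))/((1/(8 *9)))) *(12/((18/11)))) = 168960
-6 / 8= -3 / 4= -0.75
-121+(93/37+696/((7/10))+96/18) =684640/777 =881.13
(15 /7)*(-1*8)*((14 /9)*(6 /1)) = -160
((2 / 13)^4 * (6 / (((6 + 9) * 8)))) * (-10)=-8 / 28561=-0.00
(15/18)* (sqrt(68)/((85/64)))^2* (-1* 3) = -8192/85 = -96.38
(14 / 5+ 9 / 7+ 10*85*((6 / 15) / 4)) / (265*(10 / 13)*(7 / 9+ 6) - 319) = 364806 / 4351445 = 0.08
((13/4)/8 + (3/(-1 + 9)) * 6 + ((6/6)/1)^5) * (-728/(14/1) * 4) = -760.50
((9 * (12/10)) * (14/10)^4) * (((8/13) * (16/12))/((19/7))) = 9680832/771875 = 12.54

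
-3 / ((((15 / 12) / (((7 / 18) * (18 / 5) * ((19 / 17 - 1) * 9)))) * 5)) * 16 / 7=-1.63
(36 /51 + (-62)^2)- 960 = 49040 /17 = 2884.71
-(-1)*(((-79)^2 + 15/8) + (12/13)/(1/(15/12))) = 649379/104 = 6244.03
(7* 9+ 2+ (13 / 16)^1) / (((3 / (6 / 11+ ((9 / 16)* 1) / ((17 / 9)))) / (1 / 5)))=885573 / 239360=3.70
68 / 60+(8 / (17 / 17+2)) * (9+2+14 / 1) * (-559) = -558983 / 15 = -37265.53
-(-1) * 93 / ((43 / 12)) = 1116 / 43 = 25.95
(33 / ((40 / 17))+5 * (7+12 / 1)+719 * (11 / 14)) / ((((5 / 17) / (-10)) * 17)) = -188707 / 140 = -1347.91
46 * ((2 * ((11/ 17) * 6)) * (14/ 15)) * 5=28336/ 17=1666.82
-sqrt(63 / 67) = -3 * sqrt(469) / 67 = -0.97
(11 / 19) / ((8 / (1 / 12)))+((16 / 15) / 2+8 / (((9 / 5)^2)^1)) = 740813 / 246240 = 3.01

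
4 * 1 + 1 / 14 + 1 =71 / 14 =5.07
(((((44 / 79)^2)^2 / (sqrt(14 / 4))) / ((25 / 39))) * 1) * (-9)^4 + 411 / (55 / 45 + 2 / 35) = 129465 / 403 + 959059056384 * sqrt(14) / 6816264175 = 847.71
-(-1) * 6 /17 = 6 /17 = 0.35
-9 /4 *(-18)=81 /2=40.50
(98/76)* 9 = 441/38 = 11.61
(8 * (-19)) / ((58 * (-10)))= 38 / 145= 0.26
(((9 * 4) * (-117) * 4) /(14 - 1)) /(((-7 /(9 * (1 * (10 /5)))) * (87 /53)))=412128 /203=2030.19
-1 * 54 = -54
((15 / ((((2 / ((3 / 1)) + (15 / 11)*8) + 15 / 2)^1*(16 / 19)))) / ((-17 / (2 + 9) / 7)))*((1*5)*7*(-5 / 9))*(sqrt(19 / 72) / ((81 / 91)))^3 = 201615000962375*sqrt(38) / 78620072069376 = 15.81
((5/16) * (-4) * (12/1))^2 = 225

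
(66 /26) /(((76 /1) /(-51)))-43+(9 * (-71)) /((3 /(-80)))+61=16851621 /988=17056.30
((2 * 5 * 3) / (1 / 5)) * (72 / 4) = 2700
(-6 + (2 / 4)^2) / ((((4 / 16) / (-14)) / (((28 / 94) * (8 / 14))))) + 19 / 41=106509 / 1927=55.27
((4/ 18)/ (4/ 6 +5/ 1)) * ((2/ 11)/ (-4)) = -1/ 561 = -0.00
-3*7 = -21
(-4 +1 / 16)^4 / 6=5250987 / 131072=40.06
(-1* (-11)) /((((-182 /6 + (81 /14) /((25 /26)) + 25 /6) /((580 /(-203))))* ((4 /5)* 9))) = 13750 /63471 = 0.22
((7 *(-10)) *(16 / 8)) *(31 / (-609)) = 620 / 87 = 7.13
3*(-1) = -3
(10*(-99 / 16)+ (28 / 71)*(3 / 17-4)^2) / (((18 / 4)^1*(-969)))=9210505 / 715784796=0.01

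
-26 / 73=-0.36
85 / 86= 0.99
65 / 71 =0.92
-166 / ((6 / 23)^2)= -43907 / 18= -2439.28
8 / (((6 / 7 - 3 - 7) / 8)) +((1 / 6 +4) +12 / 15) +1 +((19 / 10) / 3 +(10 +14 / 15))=158 / 15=10.53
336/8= 42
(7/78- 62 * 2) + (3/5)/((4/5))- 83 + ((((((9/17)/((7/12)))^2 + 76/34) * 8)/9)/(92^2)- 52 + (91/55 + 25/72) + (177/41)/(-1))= -4118494000914791/15811460584920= -260.48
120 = 120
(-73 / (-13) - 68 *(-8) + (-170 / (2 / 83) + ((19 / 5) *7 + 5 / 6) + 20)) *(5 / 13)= -2518601 / 1014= -2483.83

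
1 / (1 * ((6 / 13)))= 13 / 6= 2.17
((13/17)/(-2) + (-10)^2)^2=11471769/1156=9923.68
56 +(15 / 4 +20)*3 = 509 / 4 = 127.25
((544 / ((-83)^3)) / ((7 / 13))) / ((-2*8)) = 442 / 4002509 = 0.00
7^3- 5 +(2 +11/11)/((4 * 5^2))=33803/100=338.03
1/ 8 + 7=57/ 8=7.12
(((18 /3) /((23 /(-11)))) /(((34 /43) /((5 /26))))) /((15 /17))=-473 /598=-0.79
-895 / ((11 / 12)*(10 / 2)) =-2148 / 11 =-195.27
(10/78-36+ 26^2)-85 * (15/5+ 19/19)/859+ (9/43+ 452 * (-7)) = -3636014518/1440543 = -2524.06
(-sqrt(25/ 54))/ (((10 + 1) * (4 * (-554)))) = 5 * sqrt(6)/ 438768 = 0.00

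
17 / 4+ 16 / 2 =12.25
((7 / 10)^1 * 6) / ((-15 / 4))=-28 / 25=-1.12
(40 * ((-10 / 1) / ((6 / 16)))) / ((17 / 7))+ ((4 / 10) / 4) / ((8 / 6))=-895847 / 2040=-439.14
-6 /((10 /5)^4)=-0.38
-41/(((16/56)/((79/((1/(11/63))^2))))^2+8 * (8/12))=-11239061163/1465849564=-7.67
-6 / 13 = -0.46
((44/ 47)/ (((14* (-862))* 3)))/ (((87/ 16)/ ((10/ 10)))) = -176/ 37009539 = -0.00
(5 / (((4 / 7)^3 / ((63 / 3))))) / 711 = 12005 / 15168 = 0.79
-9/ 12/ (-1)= 3/ 4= 0.75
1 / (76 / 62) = 0.82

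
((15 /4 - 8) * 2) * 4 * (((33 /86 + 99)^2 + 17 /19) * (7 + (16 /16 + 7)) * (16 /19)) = -2831721354120 /667489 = -4242349.09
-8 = -8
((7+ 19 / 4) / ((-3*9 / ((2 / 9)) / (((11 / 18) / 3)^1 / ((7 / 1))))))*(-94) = 24299 / 91854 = 0.26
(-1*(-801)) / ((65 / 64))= 51264 / 65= 788.68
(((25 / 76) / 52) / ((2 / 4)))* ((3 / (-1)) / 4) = -75 / 7904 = -0.01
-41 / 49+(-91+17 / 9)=-39667 / 441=-89.95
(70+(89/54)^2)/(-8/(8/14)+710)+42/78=0.64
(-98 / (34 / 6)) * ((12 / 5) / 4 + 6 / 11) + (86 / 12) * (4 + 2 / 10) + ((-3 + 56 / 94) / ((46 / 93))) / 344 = 10.28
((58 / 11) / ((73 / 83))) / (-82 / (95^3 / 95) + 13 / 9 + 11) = 195508575 / 405539893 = 0.48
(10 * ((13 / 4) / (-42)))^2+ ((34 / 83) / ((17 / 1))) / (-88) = 3855661 / 6442128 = 0.60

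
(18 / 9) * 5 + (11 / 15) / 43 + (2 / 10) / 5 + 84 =94.06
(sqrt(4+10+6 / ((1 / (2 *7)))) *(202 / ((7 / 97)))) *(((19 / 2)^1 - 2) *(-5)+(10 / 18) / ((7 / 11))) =-45213155 *sqrt(2) / 63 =-1014937.41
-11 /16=-0.69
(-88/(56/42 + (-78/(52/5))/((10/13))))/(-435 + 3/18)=-6336/263509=-0.02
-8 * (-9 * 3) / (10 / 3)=324 / 5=64.80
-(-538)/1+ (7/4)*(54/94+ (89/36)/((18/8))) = 4118627/7614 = 540.93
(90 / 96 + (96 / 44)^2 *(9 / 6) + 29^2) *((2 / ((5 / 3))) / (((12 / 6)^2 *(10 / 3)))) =2958867 / 38720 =76.42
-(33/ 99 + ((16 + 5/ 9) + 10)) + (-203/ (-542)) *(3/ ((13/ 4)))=-26.54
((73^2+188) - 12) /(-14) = -393.21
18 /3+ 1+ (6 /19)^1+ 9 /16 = 2395 /304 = 7.88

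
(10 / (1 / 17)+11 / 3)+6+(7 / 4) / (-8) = 17227 / 96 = 179.45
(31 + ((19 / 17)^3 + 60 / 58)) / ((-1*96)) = -99231 / 284954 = -0.35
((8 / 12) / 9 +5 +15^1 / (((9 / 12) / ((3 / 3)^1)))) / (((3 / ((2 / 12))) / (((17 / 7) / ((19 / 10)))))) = 57545 / 32319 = 1.78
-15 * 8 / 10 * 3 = -36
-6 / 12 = -1 / 2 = -0.50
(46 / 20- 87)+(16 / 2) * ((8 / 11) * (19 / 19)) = -8677 / 110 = -78.88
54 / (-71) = -54 / 71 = -0.76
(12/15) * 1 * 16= 64/5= 12.80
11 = 11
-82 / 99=-0.83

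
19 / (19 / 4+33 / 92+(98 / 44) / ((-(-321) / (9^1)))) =3.67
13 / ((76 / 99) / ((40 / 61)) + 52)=12870 / 52639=0.24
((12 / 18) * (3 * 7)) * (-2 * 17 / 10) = -238 / 5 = -47.60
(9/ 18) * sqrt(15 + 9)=sqrt(6)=2.45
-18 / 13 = -1.38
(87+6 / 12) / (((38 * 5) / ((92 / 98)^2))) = 2645 / 6517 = 0.41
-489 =-489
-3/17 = -0.18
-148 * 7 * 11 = -11396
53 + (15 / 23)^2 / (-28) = 784811 / 14812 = 52.98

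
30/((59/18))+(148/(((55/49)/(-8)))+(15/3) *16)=-3133644/3245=-965.68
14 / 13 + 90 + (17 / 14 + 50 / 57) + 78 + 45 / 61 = 108784591 / 632814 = 171.91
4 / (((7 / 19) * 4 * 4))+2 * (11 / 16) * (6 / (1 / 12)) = 99.68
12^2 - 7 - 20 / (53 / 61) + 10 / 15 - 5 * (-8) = 154.65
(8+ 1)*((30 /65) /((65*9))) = 6 /845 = 0.01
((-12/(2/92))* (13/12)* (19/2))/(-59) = 5681/59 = 96.29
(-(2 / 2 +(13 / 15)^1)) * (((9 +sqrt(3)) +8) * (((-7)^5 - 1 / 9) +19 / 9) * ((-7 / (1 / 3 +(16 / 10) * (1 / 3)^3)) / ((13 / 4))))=-2015793360 / 689 - 118576080 * sqrt(3) / 689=-3223763.65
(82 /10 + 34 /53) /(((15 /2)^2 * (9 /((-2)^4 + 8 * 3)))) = 24992 /35775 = 0.70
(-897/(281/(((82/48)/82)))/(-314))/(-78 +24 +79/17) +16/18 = 9475579981/10660078944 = 0.89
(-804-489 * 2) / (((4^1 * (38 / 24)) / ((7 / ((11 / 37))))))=-125874 / 19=-6624.95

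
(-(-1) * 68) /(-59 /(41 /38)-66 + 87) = -2788 /1381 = -2.02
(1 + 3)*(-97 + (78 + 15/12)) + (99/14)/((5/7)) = -611/10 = -61.10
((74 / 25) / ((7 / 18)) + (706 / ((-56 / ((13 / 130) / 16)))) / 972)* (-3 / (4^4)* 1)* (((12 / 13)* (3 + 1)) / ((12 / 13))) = -165720347 / 464486400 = -0.36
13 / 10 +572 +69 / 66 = 574.35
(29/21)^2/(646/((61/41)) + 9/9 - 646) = -51301/5670819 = -0.01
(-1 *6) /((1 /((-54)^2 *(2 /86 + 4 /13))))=-3236760 /559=-5790.27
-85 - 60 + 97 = -48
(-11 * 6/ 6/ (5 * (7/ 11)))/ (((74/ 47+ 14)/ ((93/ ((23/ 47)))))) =-8285959/ 196420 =-42.18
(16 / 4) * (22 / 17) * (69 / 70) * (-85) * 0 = 0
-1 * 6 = -6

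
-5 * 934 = -4670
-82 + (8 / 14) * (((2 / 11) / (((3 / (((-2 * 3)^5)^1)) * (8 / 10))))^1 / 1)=-32234 / 77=-418.62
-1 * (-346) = 346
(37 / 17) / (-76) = -37 / 1292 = -0.03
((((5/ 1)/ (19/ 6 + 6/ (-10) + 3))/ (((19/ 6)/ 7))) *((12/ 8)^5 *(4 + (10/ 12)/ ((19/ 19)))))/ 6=1233225/ 101536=12.15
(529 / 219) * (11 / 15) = 5819 / 3285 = 1.77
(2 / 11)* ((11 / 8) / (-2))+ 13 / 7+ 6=433 / 56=7.73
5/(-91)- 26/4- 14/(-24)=-6521/1092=-5.97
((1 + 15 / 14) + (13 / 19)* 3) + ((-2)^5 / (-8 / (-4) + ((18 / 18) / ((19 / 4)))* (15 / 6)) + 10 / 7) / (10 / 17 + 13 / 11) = -587695 / 264138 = -2.22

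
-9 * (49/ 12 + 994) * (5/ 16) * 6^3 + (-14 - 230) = -4852637/ 8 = -606579.62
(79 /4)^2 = 6241 /16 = 390.06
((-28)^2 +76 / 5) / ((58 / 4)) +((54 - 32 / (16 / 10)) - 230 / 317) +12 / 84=28486433 / 321755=88.53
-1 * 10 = -10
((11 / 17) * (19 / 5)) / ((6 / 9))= 627 / 170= 3.69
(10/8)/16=5/64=0.08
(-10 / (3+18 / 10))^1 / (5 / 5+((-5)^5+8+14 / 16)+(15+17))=10 / 14799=0.00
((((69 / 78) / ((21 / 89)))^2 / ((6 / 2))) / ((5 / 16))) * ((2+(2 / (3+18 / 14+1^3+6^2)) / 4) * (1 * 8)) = 77971409072 / 323083215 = 241.34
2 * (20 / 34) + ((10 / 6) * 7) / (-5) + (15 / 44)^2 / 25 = -1.15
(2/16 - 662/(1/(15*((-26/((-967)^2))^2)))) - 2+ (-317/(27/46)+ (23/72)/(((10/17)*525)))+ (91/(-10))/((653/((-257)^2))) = -105208688216608835029489/71943178729264038000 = -1462.39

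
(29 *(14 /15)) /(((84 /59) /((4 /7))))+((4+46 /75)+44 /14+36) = 86026 /1575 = 54.62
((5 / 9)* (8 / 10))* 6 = 8 / 3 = 2.67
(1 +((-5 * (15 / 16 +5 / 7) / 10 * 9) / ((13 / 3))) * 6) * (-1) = 13529 / 1456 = 9.29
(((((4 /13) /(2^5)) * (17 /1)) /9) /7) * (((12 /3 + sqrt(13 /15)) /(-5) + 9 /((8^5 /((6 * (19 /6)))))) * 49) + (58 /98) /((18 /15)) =2946765473 /7514357760 -119 * sqrt(195) /70200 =0.37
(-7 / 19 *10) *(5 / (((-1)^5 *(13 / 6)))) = 2100 / 247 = 8.50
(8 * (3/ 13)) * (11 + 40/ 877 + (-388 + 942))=11893080/ 11401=1043.16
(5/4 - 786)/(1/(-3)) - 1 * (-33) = 9549/4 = 2387.25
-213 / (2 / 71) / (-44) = 15123 / 88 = 171.85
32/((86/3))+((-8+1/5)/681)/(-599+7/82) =1.12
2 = 2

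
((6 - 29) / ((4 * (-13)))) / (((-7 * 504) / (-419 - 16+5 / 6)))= 59915 / 1100736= 0.05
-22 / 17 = -1.29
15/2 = 7.50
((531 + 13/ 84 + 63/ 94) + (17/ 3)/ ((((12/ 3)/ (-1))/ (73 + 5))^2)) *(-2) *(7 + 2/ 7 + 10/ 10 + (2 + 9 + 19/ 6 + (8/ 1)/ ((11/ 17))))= -85303564415/ 455994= -187071.68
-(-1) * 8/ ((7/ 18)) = 144/ 7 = 20.57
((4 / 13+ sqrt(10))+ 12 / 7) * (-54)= -54 * sqrt(10) -9936 / 91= -279.95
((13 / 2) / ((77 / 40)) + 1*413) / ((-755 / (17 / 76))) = -545037 / 4418260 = -0.12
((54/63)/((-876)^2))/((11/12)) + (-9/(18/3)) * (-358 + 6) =433311649/820666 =528.00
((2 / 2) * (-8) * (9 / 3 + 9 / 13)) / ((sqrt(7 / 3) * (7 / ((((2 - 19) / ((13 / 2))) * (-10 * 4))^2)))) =-710246400 * sqrt(21) / 107653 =-30233.79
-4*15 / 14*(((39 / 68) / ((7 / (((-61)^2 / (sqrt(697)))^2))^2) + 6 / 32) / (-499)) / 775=89719026124837581 / 1752793800154040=51.19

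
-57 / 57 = -1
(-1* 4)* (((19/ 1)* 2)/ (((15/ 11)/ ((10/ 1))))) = -3344/ 3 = -1114.67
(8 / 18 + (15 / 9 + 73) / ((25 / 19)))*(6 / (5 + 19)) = 3217 / 225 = 14.30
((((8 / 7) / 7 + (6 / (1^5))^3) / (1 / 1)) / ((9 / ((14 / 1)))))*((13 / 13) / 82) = 10592 / 2583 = 4.10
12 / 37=0.32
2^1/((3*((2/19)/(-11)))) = -209/3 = -69.67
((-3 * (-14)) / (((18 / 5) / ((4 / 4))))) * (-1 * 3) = -35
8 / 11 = 0.73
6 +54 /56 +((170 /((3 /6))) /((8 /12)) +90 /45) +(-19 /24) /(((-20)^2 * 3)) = 104623067 /201600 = 518.96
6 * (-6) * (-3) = 108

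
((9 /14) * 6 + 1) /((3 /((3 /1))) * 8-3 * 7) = -34 /91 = -0.37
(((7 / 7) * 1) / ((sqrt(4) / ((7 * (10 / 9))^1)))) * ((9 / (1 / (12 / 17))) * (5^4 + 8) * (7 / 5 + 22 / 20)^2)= 1661625 / 17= 97742.65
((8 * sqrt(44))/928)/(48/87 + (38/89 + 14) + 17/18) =801 * sqrt(11)/739757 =0.00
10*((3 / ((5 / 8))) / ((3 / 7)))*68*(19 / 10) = 72352 / 5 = 14470.40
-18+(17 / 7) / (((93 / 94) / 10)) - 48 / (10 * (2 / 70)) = -105106 / 651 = -161.45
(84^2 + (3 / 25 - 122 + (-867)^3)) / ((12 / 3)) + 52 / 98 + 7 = -399170781739 / 2450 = -162926849.69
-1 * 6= -6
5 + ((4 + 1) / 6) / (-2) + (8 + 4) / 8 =6.08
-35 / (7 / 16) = -80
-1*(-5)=5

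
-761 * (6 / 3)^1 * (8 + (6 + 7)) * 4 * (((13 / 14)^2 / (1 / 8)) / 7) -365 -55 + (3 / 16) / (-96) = -3171231793 / 25088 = -126404.33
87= 87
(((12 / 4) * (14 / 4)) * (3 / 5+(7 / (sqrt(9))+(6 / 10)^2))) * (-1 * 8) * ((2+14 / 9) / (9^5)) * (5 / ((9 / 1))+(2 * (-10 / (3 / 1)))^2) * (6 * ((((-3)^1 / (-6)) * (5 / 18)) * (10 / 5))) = -221312 / 177147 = -1.25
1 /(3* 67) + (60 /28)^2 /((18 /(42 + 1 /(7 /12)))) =769168 /68943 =11.16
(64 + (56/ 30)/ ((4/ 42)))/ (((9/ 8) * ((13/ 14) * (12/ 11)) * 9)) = 128744/ 15795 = 8.15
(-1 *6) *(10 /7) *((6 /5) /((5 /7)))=-72 /5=-14.40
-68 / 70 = -34 / 35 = -0.97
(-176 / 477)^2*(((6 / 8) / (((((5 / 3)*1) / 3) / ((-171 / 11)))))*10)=-80256 / 2809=-28.57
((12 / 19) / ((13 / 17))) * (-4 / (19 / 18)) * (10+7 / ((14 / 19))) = -22032 / 361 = -61.03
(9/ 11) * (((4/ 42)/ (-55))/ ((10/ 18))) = -54/ 21175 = -0.00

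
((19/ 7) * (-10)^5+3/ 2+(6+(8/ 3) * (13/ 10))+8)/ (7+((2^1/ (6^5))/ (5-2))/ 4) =-443201028192/ 11430755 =-38772.68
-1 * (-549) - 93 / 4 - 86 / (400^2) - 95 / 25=41755957 / 80000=521.95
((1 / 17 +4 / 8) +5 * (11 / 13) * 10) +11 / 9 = 175385 / 3978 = 44.09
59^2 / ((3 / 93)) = 107911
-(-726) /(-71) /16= -363 /568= -0.64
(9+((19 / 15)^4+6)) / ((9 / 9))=889696 / 50625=17.57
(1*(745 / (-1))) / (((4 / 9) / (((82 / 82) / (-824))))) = 6705 / 3296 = 2.03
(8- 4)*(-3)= -12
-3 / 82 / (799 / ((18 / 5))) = -27 / 163795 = -0.00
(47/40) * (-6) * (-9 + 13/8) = 51.99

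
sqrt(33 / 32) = sqrt(66) / 8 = 1.02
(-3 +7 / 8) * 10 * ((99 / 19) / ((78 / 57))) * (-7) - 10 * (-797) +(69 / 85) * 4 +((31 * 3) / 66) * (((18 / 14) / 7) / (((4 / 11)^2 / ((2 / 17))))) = 7398261527 / 866320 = 8539.87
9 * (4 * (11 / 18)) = 22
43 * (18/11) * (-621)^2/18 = 16582563/11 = 1507505.73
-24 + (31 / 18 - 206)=-4109 / 18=-228.28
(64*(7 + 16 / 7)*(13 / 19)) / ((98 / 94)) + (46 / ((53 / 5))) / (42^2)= 2424854335 / 6217218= 390.02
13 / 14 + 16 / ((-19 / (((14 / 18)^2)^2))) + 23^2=924307297 / 1745226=529.62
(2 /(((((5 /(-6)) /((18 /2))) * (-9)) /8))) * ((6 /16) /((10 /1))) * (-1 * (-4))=72 /25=2.88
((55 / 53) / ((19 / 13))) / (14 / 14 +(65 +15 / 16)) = 11440 / 1078497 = 0.01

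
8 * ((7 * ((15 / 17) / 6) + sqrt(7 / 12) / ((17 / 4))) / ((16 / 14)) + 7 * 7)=14 * sqrt(21) / 51 + 13573 / 34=400.46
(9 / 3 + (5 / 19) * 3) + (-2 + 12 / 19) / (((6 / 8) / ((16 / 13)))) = 88 / 57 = 1.54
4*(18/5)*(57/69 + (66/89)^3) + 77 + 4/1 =8007277203/81071435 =98.77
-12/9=-4/3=-1.33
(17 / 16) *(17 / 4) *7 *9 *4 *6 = 54621 / 8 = 6827.62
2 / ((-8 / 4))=-1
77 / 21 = 11 / 3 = 3.67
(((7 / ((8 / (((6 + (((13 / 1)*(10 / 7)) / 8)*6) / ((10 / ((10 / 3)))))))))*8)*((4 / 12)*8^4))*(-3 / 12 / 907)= -17.50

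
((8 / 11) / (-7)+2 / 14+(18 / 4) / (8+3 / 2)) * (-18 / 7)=-13500 / 10241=-1.32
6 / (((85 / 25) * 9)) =10 / 51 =0.20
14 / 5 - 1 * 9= -31 / 5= -6.20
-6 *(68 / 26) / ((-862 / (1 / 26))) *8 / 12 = 34 / 72839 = 0.00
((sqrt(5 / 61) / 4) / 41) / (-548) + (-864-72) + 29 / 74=-69235 / 74-sqrt(305) / 5482192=-935.61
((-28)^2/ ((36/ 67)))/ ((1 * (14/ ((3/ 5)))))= 938/ 15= 62.53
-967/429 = -2.25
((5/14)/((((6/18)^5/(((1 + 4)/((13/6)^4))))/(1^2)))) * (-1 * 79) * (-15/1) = 4664871000/199927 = 23332.87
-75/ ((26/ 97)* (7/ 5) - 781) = 12125/ 126201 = 0.10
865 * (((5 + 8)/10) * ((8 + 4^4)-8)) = 287872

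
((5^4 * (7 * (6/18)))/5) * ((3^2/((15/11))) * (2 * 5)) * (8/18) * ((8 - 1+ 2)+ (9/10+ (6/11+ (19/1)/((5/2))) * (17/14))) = 1523900/9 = 169322.22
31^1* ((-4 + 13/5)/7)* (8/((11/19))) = -4712/55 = -85.67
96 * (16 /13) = 1536 /13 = 118.15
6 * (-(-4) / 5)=24 / 5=4.80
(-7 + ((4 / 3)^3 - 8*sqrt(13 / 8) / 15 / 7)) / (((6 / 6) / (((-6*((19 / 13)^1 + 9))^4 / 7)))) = -2052612096000 / 199927 - 295576141824*sqrt(26) / 6997445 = -10482193.41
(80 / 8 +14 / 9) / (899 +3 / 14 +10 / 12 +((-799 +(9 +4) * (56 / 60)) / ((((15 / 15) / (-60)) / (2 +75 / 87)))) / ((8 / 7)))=112 / 1154679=0.00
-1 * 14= -14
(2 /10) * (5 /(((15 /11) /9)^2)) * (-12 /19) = -27.51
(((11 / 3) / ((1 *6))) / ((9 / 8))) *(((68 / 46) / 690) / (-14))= -374 / 4499145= -0.00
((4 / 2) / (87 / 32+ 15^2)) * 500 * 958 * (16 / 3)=490496000 / 21861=22437.03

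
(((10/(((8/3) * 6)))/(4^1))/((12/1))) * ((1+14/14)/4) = 5/768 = 0.01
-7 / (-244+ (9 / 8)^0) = 7 / 243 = 0.03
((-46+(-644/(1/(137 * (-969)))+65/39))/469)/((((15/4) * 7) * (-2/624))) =-15242160544/7035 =-2166618.41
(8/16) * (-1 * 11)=-5.50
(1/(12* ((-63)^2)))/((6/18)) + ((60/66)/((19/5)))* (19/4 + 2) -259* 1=-854025397/3318084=-257.39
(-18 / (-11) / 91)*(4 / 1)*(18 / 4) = 324 / 1001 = 0.32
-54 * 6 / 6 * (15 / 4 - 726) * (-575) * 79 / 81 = -43744275 / 2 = -21872137.50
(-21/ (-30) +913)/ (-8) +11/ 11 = -9057/ 80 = -113.21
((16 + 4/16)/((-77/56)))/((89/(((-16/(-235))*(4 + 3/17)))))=-29536/782221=-0.04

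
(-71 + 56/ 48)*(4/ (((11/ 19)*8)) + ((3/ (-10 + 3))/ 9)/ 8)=-59.89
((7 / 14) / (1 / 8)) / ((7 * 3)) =4 / 21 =0.19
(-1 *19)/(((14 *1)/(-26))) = 247/7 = 35.29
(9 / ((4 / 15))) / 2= 135 / 8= 16.88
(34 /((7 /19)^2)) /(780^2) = 6137 /14905800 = 0.00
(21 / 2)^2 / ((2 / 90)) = 19845 / 4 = 4961.25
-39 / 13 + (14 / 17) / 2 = -44 / 17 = -2.59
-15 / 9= -5 / 3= -1.67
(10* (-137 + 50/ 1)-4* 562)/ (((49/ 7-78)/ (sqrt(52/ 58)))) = 3118* sqrt(754)/ 2059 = 41.58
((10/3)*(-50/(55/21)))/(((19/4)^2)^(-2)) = -32395.13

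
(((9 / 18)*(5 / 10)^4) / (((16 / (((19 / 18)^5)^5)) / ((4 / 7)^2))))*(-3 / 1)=-93076495688256089536609610280499 / 12590339214252929360553054943838208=-0.01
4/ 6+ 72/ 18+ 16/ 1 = 62/ 3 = 20.67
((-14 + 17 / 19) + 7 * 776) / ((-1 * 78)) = -102959 / 1482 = -69.47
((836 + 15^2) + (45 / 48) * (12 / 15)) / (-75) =-4247 / 300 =-14.16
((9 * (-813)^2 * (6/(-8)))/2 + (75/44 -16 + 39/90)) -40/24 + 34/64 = -11778546767/5280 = -2230785.37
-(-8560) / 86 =4280 / 43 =99.53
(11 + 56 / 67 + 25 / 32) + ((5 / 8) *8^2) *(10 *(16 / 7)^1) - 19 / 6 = 41590295 / 45024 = 923.74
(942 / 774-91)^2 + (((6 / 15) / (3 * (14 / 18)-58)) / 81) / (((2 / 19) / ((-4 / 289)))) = 97111954466704 / 12047168745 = 8060.98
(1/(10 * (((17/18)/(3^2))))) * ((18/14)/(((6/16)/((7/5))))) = 1944/425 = 4.57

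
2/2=1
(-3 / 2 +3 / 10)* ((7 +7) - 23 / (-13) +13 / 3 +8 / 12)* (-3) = 972 / 13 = 74.77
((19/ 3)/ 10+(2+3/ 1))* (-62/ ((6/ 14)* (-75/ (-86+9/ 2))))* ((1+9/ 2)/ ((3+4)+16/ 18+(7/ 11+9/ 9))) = -723301579/ 1414500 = -511.35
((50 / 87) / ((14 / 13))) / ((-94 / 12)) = -650 / 9541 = -0.07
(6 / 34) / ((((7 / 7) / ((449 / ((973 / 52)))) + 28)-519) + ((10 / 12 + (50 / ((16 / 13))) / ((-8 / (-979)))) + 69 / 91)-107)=23534784 / 583482206767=0.00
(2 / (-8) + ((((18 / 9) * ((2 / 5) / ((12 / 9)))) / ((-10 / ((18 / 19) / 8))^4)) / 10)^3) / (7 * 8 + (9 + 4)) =-1160414452287359418367999992374402515013 / 320274388831311199469568000000000000000000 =-0.00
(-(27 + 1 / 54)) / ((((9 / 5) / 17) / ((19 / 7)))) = -2356285 / 3402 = -692.62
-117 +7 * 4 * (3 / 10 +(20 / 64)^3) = -551657 / 5120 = -107.75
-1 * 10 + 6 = -4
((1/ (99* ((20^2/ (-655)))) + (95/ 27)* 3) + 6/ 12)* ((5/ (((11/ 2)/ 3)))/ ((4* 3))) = 29143/ 11616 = 2.51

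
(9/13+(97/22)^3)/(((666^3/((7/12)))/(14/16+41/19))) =0.00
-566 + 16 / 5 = -2814 / 5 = -562.80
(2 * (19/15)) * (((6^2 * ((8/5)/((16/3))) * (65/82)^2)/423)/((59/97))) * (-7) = -2180269/4661413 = -0.47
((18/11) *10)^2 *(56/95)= 362880/2299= 157.84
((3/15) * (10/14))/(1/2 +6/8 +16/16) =4/63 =0.06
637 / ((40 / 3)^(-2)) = 1019200 / 9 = 113244.44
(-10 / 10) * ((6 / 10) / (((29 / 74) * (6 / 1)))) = -0.26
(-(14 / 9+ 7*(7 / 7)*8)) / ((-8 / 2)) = 14.39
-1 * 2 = -2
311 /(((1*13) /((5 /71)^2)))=7775 /65533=0.12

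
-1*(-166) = 166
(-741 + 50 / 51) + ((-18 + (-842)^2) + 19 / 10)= 361186019 / 510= 708207.88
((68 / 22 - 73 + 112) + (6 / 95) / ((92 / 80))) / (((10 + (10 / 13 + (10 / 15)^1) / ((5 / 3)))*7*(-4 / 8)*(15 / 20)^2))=-210698800 / 106902873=-1.97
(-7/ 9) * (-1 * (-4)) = -28/ 9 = -3.11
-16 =-16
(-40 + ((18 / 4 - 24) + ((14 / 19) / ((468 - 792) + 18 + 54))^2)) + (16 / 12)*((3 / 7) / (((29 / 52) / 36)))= -536923039 / 23743692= -22.61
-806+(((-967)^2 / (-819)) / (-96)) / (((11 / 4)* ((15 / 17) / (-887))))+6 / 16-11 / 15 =-2089427579 / 405405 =-5153.93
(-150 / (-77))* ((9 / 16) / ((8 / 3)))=0.41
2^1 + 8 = 10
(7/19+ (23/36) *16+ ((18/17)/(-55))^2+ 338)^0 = 1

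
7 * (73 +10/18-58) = 980/9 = 108.89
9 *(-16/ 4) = -36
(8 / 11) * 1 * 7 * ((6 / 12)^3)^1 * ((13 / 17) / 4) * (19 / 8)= 1729 / 5984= 0.29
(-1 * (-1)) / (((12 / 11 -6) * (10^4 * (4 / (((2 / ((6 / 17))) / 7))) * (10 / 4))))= -187 / 113400000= -0.00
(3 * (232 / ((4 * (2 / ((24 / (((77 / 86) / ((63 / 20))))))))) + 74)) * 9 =3746142 / 55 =68111.67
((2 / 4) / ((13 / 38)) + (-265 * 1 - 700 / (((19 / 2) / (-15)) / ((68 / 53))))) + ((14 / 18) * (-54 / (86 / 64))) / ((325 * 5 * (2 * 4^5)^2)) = 5324003524586853 / 4611383296000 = 1154.54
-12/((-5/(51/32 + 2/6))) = 37/8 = 4.62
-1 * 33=-33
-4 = -4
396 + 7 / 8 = 3175 / 8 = 396.88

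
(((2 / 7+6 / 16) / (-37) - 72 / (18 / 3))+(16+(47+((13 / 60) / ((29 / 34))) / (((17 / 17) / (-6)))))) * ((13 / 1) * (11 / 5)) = 57428657 / 40600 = 1414.50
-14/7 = -2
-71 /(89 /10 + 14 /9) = -6390 /941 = -6.79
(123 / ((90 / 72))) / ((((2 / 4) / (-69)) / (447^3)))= -6064105643208 / 5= -1212821128641.60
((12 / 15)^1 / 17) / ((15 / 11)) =44 / 1275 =0.03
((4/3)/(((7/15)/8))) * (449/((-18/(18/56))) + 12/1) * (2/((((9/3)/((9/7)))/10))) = 267600/343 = 780.17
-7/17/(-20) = 7/340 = 0.02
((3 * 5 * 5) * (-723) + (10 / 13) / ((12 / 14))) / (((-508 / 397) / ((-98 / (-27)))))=153808.90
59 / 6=9.83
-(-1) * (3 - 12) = -9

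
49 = 49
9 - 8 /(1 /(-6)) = 57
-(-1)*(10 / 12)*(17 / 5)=17 / 6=2.83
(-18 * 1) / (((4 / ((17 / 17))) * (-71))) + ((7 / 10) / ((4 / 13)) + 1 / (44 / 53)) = 110681 / 31240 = 3.54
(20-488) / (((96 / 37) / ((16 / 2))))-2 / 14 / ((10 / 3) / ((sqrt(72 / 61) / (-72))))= -1443 + sqrt(122) / 17080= -1443.00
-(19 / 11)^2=-361 / 121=-2.98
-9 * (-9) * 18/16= 729/8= 91.12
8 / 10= 0.80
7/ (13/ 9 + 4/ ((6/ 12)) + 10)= 9/ 25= 0.36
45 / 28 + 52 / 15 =2131 / 420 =5.07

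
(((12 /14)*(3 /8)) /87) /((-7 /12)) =-9 /1421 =-0.01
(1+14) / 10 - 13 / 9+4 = 73 / 18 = 4.06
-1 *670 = -670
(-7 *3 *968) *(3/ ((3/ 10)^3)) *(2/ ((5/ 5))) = -13552000/ 3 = -4517333.33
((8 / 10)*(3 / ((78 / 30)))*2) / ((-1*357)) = -8 / 1547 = -0.01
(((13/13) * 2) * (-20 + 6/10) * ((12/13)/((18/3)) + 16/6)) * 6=-8536/13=-656.62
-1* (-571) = 571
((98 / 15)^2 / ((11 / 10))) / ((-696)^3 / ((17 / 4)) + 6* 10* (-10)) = -0.00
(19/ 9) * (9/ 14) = 19/ 14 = 1.36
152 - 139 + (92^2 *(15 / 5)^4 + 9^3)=686326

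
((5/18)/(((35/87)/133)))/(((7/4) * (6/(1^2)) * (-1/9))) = -551/7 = -78.71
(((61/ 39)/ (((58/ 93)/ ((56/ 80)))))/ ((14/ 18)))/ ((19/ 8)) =34038/ 35815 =0.95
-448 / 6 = -224 / 3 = -74.67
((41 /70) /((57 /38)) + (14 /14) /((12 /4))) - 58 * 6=-36464 /105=-347.28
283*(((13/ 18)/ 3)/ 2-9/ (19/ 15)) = -4056239/ 2052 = -1976.72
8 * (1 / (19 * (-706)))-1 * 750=-5030254 / 6707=-750.00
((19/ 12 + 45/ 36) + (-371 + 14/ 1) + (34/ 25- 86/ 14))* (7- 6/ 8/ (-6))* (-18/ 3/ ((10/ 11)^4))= 314534491689/ 14000000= 22466.75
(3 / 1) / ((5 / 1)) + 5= 28 / 5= 5.60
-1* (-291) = 291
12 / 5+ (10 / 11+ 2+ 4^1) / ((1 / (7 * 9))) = 24072 / 55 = 437.67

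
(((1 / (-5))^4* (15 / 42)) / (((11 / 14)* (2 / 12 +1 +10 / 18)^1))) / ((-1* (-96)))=3 / 682000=0.00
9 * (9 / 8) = 81 / 8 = 10.12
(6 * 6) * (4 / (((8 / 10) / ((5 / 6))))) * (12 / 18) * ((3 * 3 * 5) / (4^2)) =281.25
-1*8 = -8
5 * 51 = 255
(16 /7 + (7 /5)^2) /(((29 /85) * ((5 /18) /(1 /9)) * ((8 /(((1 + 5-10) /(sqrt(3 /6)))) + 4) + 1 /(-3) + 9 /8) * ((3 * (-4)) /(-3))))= 3637728 * sqrt(2) /61270475 + 3486156 /12254095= 0.37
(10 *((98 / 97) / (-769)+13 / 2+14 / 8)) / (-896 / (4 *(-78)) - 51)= -479929515 / 280022122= -1.71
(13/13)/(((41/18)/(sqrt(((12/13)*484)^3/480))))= 574992*sqrt(130)/34645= 189.23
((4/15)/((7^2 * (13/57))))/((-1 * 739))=-76/2353715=-0.00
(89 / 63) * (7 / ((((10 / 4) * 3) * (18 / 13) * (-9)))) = -1157 / 10935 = -0.11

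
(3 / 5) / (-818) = -3 / 4090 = -0.00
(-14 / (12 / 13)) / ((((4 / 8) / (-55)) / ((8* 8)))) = 106773.33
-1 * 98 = -98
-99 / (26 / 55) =-5445 / 26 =-209.42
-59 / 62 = -0.95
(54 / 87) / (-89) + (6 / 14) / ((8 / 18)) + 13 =1008667 / 72268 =13.96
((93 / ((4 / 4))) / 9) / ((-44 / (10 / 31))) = -5 / 66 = -0.08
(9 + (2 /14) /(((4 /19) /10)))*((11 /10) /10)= 2431 /1400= 1.74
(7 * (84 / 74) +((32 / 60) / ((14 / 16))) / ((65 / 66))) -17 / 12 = 7220377 / 1010100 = 7.15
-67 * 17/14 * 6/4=-122.04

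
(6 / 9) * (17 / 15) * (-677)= -23018 / 45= -511.51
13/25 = 0.52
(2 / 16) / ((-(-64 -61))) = 1 / 1000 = 0.00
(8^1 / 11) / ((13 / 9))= 72 / 143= 0.50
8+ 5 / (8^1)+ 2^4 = 197 / 8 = 24.62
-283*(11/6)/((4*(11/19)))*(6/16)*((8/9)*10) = -26885/36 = -746.81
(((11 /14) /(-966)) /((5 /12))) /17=-11 /95795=-0.00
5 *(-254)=-1270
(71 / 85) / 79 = 71 / 6715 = 0.01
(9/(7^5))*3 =27/16807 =0.00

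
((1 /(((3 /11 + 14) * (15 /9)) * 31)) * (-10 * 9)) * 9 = -5346 /4867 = -1.10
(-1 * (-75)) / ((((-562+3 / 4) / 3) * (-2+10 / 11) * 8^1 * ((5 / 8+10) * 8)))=33 / 61064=0.00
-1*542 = -542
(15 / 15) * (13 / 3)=13 / 3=4.33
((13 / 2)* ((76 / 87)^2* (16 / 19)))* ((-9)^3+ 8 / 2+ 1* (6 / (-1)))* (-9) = 23111296 / 841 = 27480.73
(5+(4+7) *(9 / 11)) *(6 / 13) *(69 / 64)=1449 / 208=6.97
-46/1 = -46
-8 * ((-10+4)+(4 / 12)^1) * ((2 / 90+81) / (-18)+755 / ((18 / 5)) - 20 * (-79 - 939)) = 1132732372 / 1215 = 932290.02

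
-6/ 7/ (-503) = 0.00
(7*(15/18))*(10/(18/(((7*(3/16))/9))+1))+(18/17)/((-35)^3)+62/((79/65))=7745871173689/150459479625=51.48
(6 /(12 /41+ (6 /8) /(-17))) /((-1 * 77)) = -5576 /17787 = -0.31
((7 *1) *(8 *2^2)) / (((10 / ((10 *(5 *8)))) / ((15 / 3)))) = 44800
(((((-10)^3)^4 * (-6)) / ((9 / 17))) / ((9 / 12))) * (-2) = 272000000000000 / 9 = 30222222222222.22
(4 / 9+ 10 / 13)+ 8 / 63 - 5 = -333 / 91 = -3.66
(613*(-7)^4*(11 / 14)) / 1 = 2312849 / 2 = 1156424.50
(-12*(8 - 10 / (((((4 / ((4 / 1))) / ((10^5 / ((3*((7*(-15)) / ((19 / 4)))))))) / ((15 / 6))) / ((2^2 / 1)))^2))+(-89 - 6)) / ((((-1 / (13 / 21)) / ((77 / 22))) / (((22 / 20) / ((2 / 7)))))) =-5162299963864901 / 22680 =-227614636854.71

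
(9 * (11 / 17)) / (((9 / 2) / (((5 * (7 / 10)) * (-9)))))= -693 / 17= -40.76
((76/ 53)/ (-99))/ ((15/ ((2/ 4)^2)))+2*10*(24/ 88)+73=6174746/ 78705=78.45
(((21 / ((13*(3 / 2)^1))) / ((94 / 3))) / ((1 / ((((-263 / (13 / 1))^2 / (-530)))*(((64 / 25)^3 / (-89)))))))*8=1523108020224 / 38052554921875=0.04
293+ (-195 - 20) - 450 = -372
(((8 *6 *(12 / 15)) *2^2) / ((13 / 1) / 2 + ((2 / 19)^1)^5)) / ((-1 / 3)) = -11409864192 / 160946755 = -70.89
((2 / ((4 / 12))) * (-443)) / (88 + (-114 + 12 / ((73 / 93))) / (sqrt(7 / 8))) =545332557 / 7908566 + 349552251 * sqrt(14) / 15817132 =151.64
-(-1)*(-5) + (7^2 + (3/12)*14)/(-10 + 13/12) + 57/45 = -15442/1605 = -9.62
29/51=0.57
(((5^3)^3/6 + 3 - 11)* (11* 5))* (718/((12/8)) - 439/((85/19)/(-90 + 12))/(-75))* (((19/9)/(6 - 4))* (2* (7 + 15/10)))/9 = 490015806684943/36450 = 13443506356.24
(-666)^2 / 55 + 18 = 444546 / 55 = 8082.65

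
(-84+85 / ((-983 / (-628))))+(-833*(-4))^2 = 10913457000 / 983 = 11102194.30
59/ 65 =0.91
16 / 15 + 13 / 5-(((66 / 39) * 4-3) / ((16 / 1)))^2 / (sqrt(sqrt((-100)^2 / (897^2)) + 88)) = 11 / 3-2401 * sqrt(17723823) / 1709706752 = 3.66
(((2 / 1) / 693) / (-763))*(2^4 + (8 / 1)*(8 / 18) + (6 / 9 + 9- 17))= -20 / 432621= -0.00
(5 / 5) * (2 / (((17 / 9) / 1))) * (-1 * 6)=-108 / 17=-6.35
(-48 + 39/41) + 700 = 26771/41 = 652.95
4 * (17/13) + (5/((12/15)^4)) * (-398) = -4853.17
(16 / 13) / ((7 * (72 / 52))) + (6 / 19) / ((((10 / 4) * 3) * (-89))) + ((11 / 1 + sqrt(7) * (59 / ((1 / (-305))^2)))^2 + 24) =120746450 * sqrt(7) + 112319608773383088188 / 532665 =210863824244598.52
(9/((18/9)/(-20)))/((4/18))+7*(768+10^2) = 5671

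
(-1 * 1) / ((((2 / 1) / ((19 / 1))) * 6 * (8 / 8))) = -19 / 12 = -1.58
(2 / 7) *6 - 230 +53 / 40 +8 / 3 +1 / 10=-188323 / 840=-224.19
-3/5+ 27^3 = 19682.40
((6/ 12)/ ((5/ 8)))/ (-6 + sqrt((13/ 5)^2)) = -4/ 17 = -0.24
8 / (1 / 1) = 8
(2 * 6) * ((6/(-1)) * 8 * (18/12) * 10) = -8640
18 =18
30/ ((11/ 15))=450/ 11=40.91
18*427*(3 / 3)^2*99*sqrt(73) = 760914*sqrt(73) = 6501252.07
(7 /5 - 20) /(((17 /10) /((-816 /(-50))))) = -4464 /25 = -178.56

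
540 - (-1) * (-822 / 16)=3909 / 8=488.62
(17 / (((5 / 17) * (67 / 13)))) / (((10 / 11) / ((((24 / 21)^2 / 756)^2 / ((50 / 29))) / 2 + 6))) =265834274543981 / 3591456316875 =74.02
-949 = -949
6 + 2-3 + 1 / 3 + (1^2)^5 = 19 / 3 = 6.33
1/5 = 0.20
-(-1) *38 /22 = 19 /11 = 1.73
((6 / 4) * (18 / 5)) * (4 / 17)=108 / 85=1.27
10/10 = 1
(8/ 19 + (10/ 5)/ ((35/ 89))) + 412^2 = 112883422/ 665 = 169749.51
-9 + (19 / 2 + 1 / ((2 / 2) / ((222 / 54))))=83 / 18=4.61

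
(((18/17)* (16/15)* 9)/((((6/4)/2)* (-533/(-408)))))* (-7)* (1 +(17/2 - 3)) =-96768/205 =-472.04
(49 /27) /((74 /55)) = 2695 /1998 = 1.35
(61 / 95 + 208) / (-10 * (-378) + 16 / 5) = 19821 / 359404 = 0.06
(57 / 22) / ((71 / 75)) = 4275 / 1562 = 2.74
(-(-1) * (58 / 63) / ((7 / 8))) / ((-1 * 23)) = -464 / 10143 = -0.05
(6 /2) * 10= 30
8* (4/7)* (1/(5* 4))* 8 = 64/35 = 1.83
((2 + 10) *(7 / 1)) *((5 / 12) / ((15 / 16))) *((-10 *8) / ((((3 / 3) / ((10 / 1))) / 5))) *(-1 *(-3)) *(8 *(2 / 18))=-3584000 / 9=-398222.22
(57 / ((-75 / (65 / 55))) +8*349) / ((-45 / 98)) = -25073398 / 4125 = -6078.40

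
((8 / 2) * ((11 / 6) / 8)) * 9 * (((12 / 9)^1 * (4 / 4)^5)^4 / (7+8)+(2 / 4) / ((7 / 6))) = 59807 / 11340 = 5.27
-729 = -729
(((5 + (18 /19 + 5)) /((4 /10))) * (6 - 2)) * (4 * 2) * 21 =349440 /19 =18391.58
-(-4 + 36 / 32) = 2.88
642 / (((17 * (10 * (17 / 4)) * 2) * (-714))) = -107 / 171955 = -0.00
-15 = -15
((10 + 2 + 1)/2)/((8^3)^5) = 13/70368744177664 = 0.00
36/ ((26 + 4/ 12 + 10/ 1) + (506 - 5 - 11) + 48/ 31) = 3348/ 49093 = 0.07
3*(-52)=-156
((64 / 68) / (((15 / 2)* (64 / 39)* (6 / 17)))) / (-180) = -13 / 10800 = -0.00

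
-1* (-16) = 16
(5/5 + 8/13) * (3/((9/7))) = 49/13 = 3.77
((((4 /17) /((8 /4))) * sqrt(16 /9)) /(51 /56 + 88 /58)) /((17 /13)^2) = 2195648 /58115877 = 0.04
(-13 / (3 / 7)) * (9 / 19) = -273 / 19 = -14.37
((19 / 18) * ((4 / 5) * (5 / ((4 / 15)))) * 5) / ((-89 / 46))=-10925 / 267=-40.92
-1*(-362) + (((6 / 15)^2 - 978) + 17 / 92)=-1416007 / 2300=-615.66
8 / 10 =4 / 5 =0.80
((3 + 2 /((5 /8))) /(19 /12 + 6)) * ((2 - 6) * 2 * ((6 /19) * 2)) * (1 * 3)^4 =-2892672 /8645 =-334.61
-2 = -2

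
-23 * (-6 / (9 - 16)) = -138 / 7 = -19.71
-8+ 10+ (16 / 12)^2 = 34 / 9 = 3.78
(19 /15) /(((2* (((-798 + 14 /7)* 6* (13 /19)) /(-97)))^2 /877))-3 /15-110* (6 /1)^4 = -32973431182953041 /231295184640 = -142559.96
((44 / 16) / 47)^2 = 121 / 35344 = 0.00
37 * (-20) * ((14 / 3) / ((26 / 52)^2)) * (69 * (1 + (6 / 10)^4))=-134580544 / 125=-1076644.35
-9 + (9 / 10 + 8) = -1 / 10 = -0.10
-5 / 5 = -1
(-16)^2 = 256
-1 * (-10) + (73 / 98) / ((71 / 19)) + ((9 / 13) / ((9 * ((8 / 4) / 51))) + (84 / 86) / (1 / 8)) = 38846272 / 1944761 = 19.97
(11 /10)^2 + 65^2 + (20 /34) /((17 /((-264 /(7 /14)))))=121609469 /28900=4207.94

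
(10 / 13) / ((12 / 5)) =25 / 78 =0.32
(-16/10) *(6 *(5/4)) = -12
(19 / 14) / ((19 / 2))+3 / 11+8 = 648 / 77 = 8.42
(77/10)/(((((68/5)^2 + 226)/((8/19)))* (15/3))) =14/8873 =0.00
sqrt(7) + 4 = 6.65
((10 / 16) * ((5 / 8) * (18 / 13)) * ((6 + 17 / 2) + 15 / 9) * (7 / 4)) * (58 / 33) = 492275 / 18304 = 26.89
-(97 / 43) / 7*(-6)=582 / 301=1.93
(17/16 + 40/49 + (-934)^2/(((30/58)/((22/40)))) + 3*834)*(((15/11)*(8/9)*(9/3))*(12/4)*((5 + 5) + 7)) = 929737048523/5390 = 172492958.91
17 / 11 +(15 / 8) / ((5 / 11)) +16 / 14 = 4197 / 616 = 6.81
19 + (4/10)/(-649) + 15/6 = 139531/6490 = 21.50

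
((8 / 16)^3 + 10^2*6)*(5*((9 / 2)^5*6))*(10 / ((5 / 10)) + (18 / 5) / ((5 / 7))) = 266201099811 / 320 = 831878436.91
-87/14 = -6.21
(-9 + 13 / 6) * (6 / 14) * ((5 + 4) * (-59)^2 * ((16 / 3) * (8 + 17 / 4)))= -5994282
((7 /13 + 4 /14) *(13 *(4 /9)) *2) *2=400 /21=19.05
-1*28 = -28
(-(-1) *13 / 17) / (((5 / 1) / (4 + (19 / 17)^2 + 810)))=3062891 / 24565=124.69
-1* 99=-99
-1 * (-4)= 4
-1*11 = -11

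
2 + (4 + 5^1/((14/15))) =159/14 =11.36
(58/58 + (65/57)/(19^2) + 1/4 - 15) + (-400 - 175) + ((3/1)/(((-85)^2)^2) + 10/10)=-2525271372319951/4296529042500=-587.75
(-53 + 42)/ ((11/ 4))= -4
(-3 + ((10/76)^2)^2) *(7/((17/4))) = -4.94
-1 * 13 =-13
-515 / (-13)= 515 / 13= 39.62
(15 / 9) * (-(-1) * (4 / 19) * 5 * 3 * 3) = 15.79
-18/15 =-6/5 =-1.20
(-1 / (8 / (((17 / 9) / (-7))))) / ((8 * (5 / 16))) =0.01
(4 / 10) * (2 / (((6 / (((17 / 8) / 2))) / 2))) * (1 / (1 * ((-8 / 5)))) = -0.18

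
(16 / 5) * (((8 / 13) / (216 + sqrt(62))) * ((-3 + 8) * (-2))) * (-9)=248832 / 302861 - 1152 * sqrt(62) / 302861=0.79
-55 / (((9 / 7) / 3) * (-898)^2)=-385 / 2419212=-0.00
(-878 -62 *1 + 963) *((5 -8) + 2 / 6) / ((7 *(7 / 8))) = -1472 / 147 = -10.01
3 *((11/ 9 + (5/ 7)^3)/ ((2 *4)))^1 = 2449/ 4116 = 0.59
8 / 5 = 1.60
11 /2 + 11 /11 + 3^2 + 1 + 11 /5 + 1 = 197 /10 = 19.70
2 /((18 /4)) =4 /9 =0.44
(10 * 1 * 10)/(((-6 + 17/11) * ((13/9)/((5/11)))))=-4500/637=-7.06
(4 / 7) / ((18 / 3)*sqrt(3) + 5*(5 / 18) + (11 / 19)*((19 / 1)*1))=16056 / 103159 - 7776*sqrt(3) / 103159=0.03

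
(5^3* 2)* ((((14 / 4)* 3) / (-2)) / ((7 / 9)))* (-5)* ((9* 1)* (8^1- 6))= 151875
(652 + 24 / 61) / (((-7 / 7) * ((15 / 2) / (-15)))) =79592 / 61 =1304.79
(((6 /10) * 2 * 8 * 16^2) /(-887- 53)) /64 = -48 /1175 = -0.04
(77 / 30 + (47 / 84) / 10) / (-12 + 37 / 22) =-24233 / 95340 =-0.25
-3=-3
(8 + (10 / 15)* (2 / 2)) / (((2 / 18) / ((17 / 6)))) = 221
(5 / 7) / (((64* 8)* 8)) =5 / 28672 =0.00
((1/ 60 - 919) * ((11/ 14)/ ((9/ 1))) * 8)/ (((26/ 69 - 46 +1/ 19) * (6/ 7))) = 16.43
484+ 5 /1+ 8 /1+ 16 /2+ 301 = 806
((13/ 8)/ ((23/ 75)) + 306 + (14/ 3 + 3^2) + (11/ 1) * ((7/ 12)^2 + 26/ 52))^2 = 1225225396201/ 10969344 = 111695.41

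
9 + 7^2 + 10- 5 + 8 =71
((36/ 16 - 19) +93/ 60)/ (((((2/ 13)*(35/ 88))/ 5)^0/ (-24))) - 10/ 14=12743/ 35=364.09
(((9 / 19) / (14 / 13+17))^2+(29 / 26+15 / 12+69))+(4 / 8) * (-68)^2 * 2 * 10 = 48010238330803 / 1036683700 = 46311.37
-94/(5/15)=-282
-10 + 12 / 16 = -37 / 4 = -9.25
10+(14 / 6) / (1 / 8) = 86 / 3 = 28.67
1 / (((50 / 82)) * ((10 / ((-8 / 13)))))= -164 / 1625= -0.10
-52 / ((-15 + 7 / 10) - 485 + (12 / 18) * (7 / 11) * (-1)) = 17160 / 164909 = 0.10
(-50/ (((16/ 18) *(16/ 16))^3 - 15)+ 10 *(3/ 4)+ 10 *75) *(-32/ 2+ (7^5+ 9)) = 12784750.84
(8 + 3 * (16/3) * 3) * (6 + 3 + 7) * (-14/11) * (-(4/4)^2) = 12544/11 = 1140.36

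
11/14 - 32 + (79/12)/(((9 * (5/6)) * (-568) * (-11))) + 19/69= -2800996921/90533520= -30.94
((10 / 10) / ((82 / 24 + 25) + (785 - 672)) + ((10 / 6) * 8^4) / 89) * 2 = 69515528 / 453099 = 153.42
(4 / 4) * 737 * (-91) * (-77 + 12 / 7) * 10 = 50491870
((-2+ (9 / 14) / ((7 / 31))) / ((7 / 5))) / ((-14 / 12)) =-1245 / 2401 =-0.52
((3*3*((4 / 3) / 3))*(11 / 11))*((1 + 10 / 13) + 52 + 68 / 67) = 219.14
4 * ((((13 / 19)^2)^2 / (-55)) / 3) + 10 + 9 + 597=13245712196 / 21502965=615.99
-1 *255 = -255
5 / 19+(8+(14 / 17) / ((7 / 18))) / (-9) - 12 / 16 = -18733 / 11628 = -1.61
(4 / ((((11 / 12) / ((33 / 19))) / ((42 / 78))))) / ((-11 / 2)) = -2016 / 2717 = -0.74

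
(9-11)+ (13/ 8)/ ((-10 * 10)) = -2.02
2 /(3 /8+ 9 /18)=16 /7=2.29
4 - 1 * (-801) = 805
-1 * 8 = -8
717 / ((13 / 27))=1489.15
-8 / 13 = -0.62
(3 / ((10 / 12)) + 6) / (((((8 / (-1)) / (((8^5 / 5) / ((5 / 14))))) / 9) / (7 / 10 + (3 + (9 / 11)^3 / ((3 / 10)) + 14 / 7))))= -1240698912768 / 831875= -1491448.73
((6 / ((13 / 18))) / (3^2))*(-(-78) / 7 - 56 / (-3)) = 2504 / 91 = 27.52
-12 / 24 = -1 / 2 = -0.50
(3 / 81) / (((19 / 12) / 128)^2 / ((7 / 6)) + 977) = 917504 / 24202841265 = 0.00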